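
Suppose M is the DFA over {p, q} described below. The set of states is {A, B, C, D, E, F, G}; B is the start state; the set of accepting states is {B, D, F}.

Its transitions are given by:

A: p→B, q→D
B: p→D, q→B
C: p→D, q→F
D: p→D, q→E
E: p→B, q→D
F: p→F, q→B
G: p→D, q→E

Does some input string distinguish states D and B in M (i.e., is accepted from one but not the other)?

Yes

Reachable states from the start: {B,D,E}. Unreachable: {A,C,F,G} — drop them.
P0 = {B,D} | {E}.
Split {B,D} by δ(·,q) → {B} and {D}.
Stable partition: {B} | {E} | {D} — 3 equivalence classes.
D and B end up in different blocks, so they are distinguishable. For instance, the string 'q' is accepted from only B.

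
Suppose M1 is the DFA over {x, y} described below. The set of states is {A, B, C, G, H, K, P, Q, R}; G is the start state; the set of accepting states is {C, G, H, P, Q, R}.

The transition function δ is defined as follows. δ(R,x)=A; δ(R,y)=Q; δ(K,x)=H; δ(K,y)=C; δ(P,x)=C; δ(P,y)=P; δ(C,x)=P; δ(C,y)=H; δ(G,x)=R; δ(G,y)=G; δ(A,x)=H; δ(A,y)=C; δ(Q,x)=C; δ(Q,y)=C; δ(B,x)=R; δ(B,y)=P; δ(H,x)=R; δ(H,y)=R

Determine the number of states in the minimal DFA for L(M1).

Reachable states from the start: {A,C,G,H,P,Q,R}. Unreachable: {B,K} — drop them.
Start with accepting vs non-accepting: {C,G,H,P,Q,R} | {A}.
On input x, block {C,G,H,P,Q,R} splits into {C,G,H,P,Q} and {R}.
Split {C,G,H,P,Q} by δ(·,x) → {C,P,Q} and {G,H}.
Refine {C,P,Q} on symbol y: members go to different blocks, giving {P,Q} and {C}.
Refine {P,Q} on symbol y: members go to different blocks, giving {P} and {Q}.
Split {G,H} by δ(·,y) → {H} and {G}.
Stable partition: {P} | {A} | {R} | {H} | {C} | {Q} | {G} — 7 equivalence classes.

7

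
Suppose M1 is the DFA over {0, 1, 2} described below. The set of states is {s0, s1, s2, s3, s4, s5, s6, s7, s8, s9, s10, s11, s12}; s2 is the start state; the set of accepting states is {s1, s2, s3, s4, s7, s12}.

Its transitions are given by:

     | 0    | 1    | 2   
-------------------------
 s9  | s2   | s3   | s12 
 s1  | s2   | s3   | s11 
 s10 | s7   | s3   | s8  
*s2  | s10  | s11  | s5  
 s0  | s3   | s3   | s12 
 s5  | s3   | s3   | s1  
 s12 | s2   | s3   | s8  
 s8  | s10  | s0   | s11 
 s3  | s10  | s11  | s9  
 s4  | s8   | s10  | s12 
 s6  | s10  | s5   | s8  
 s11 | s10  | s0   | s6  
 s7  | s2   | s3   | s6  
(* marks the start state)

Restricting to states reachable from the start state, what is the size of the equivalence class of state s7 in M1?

Reachable states from the start: {s0,s1,s2,s3,s5,s6,s7,s8,s9,s10,s11,s12}. Unreachable: {s4} — drop them.
Start with accepting vs non-accepting: {s1,s2,s3,s7,s12} | {s0,s5,s6,s8,s9,s10,s11}.
On input 0, block {s1,s2,s3,s7,s12} splits into {s1,s7,s12} and {s2,s3}.
Refine {s0,s5,s6,s8,s9,s10,s11} on symbol 0: members go to different blocks, giving {s0,s5,s9} and {s6,s8,s11} and {s10}.
No further refinement is possible. Final partition (5 blocks): {s1,s7,s12} | {s0,s5,s9} | {s2,s3} | {s6,s8,s11} | {s10}.
The equivalence class containing s7 is {s1,s7,s12}, of size 3.

3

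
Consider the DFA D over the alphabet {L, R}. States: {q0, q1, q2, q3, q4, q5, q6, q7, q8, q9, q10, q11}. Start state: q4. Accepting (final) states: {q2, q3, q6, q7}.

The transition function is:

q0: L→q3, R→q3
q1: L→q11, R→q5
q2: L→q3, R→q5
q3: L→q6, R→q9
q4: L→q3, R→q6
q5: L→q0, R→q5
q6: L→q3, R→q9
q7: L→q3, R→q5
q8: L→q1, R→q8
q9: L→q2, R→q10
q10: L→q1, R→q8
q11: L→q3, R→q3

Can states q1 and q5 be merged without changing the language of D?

Reachable states from the start: {q0,q1,q2,q3,q4,q5,q6,q8,q9,q10,q11}. Unreachable: {q7} — drop them.
P0 = {q2,q3,q6} | {q0,q1,q4,q5,q8,q9,q10,q11}.
On input L, block {q0,q1,q4,q5,q8,q9,q10,q11} splits into {q0,q4,q9,q11} and {q1,q5,q8,q10}.
On input R, block {q2,q3,q6} splits into {q3,q6} and {q2}.
Refine {q0,q4,q9,q11} on symbol L: members go to different blocks, giving {q0,q4,q11} and {q9}.
Split {q1,q5,q8,q10} by δ(·,L) → {q1,q5} and {q8,q10}.
The partition is now stable with 6 blocks: {q3,q6} | {q0,q4,q11} | {q1,q5} | {q2} | {q9} | {q8,q10}.
q1 and q5 lie in the same block of the stable partition, so they are equivalent — no string distinguishes them.

Yes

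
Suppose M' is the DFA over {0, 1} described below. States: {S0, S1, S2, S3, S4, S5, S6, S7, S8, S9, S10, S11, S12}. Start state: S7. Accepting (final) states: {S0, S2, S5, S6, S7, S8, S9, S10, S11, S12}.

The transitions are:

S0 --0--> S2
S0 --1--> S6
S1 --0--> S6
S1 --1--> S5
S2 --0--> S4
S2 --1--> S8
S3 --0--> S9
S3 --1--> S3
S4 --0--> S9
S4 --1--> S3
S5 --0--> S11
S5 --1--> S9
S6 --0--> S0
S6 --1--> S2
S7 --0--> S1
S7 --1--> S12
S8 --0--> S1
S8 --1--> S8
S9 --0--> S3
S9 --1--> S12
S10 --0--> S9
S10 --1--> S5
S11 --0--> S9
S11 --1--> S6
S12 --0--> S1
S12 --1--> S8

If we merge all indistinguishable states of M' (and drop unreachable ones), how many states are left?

States {S10} cannot be reached from the start state, so discard them.
P0 = {S0,S2,S5,S6,S7,S8,S9,S11,S12} | {S1,S3,S4}.
Split {S0,S2,S5,S6,S7,S8,S9,S11,S12} by δ(·,0) → {S2,S7,S8,S9,S12} and {S0,S5,S6,S11}.
On input 0, block {S1,S3,S4} splits into {S3,S4} and {S1}.
Refine {S2,S7,S8,S9,S12} on symbol 0: members go to different blocks, giving {S7,S8,S12} and {S2,S9}.
Refine {S0,S5,S6,S11} on symbol 0: members go to different blocks, giving {S0,S11} and {S5,S6}.
No further refinement is possible. Final partition (6 blocks): {S7,S8,S12} | {S3,S4} | {S0,S11} | {S1} | {S2,S9} | {S5,S6}.

6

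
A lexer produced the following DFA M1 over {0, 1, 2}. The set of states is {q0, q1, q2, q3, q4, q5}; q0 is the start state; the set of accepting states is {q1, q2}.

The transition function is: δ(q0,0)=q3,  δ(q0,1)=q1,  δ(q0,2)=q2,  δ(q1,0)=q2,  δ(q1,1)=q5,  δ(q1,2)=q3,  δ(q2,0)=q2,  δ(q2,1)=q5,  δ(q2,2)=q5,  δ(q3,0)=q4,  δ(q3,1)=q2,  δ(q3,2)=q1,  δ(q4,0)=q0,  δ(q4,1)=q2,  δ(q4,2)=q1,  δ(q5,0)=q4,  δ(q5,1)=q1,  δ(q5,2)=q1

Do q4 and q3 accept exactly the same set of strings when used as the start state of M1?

All states are reachable from the start state.
Initial partition by acceptance: {q1,q2} | {q0,q3,q4,q5}.
The partition is now stable with 2 blocks: {q1,q2} | {q0,q3,q4,q5}.
q4 and q3 lie in the same block of the stable partition, so they are equivalent — no string distinguishes them.

Yes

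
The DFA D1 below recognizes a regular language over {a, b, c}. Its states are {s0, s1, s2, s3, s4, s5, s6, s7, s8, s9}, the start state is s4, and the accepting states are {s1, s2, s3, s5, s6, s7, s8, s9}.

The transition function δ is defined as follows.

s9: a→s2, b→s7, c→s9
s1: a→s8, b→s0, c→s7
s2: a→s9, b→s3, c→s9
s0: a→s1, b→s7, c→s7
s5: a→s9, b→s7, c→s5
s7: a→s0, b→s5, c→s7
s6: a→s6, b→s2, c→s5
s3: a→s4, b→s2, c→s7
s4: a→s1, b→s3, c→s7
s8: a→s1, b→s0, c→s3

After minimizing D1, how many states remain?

States {s6} cannot be reached from the start state, so discard them.
Start with accepting vs non-accepting: {s1,s2,s3,s5,s7,s8,s9} | {s0,s4}.
Refine {s1,s2,s3,s5,s7,s8,s9} on symbol a: members go to different blocks, giving {s1,s2,s5,s8,s9} and {s3,s7}.
On input b, block {s1,s2,s5,s8,s9} splits into {s2,s5,s9} and {s1,s8}.
No further refinement is possible. Final partition (4 blocks): {s2,s5,s9} | {s0,s4} | {s3,s7} | {s1,s8}.

4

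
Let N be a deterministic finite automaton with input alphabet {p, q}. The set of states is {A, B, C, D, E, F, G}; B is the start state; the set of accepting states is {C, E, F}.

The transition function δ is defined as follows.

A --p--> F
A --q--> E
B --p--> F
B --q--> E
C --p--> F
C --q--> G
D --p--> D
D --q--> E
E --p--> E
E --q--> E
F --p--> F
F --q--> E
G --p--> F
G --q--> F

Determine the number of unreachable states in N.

No path from B leads to A, C, D, G; the other 3 states are all reachable.

4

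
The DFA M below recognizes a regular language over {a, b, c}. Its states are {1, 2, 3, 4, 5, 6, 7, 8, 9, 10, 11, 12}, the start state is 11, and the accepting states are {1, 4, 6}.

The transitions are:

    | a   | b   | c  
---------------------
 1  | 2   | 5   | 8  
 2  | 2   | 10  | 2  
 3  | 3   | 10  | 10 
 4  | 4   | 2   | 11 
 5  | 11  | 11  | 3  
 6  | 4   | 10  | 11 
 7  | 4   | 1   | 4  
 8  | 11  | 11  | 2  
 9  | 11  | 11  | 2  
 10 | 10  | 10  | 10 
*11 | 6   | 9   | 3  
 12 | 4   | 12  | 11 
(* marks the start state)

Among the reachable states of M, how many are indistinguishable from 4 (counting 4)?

First remove the unreachable states {1,5,7,8,12}; 7 states remain.
Start with accepting vs non-accepting: {4,6} | {2,3,9,10,11}.
Refine {2,3,9,10,11} on symbol a: members go to different blocks, giving {2,3,9,10} and {11}.
Refine {2,3,9,10} on symbol a: members go to different blocks, giving {2,3,10} and {9}.
Stable partition: {4,6} | {2,3,10} | {11} | {9} — 4 equivalence classes.
The equivalence class containing 4 is {4,6}, of size 2.

2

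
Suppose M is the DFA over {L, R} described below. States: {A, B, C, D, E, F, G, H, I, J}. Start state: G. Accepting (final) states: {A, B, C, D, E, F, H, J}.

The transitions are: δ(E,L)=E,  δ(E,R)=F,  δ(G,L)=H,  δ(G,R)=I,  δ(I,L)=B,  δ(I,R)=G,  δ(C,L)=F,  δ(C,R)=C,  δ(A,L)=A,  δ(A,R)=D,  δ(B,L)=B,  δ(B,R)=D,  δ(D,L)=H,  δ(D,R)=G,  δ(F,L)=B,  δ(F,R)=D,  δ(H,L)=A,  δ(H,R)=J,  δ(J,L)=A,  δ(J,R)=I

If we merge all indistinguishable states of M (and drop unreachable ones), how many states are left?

3

States {C,E,F} cannot be reached from the start state, so discard them.
Start with accepting vs non-accepting: {A,B,D,H,J} | {G,I}.
On input R, block {A,B,D,H,J} splits into {A,B,H} and {D,J}.
The partition is now stable with 3 blocks: {A,B,H} | {G,I} | {D,J}.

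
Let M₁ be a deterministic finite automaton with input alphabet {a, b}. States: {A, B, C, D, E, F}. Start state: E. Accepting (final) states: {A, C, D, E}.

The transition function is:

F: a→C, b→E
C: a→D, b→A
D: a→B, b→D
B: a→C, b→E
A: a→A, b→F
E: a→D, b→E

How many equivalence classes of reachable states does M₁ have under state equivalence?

5

Every state is reachable, so we keep all 6.
Initial partition by acceptance: {A,C,D,E} | {B,F}.
Split {A,C,D,E} by δ(·,a) → {A,C,E} and {D}.
On input a, block {A,C,E} splits into {C,E} and {A}.
Refine {C,E} on symbol b: members go to different blocks, giving {C} and {E}.
Stable partition: {C} | {B,F} | {D} | {A} | {E} — 5 equivalence classes.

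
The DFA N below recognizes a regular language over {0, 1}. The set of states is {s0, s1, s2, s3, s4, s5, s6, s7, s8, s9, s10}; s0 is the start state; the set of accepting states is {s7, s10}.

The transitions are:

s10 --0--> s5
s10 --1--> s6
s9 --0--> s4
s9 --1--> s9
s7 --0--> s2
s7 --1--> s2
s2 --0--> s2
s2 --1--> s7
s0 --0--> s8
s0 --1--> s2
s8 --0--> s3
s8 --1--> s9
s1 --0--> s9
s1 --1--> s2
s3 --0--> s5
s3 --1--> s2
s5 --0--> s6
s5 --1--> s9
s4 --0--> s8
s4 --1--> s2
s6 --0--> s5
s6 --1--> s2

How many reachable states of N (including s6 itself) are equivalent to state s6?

4

Reachable states from the start: {s0,s2,s3,s4,s5,s6,s7,s8,s9}. Unreachable: {s1,s10} — drop them.
Start with accepting vs non-accepting: {s7} | {s0,s2,s3,s4,s5,s6,s8,s9}.
Refine {s0,s2,s3,s4,s5,s6,s8,s9} on symbol 1: members go to different blocks, giving {s0,s3,s4,s5,s6,s8,s9} and {s2}.
On input 1, block {s0,s3,s4,s5,s6,s8,s9} splits into {s0,s3,s4,s6} and {s5,s8,s9}.
The partition is now stable with 4 blocks: {s7} | {s0,s3,s4,s6} | {s2} | {s5,s8,s9}.
The equivalence class containing s6 is {s0,s3,s4,s6}, of size 4.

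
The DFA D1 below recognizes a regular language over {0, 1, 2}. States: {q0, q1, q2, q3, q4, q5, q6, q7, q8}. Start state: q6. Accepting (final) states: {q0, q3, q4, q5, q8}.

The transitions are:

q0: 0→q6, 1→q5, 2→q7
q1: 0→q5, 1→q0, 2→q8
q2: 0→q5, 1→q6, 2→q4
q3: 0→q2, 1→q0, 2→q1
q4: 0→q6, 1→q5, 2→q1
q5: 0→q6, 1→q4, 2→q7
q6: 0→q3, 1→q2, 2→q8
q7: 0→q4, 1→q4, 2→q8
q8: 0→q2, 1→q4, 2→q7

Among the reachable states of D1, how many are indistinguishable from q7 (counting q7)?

Every state is reachable, so we keep all 9.
P0 = {q0,q3,q4,q5,q8} | {q1,q2,q6,q7}.
Refine {q1,q2,q6,q7} on symbol 1: members go to different blocks, giving {q1,q7} and {q2,q6}.
The partition is now stable with 3 blocks: {q0,q3,q4,q5,q8} | {q1,q7} | {q2,q6}.
The equivalence class containing q7 is {q1,q7}, of size 2.

2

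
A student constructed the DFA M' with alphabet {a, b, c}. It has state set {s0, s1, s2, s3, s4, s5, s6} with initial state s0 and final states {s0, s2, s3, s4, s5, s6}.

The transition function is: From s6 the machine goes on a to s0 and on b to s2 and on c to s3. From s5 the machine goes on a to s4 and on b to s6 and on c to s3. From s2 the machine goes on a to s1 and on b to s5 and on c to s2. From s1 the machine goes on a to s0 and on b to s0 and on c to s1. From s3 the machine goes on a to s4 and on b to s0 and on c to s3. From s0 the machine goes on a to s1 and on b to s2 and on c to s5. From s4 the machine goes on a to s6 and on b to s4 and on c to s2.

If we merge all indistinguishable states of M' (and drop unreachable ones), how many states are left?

7

Start with accepting vs non-accepting: {s0,s2,s3,s4,s5,s6} | {s1}.
On input a, block {s0,s2,s3,s4,s5,s6} splits into {s3,s4,s5,s6} and {s0,s2}.
On input a, block {s3,s4,s5,s6} splits into {s3,s4,s5} and {s6}.
Split {s3,s4,s5} by δ(·,a) → {s3,s5} and {s4}.
On input b, block {s3,s5} splits into {s3} and {s5}.
On input b, block {s0,s2} splits into {s0} and {s2}.
Stable partition: {s3} | {s1} | {s0} | {s6} | {s4} | {s5} | {s2} — 7 equivalence classes.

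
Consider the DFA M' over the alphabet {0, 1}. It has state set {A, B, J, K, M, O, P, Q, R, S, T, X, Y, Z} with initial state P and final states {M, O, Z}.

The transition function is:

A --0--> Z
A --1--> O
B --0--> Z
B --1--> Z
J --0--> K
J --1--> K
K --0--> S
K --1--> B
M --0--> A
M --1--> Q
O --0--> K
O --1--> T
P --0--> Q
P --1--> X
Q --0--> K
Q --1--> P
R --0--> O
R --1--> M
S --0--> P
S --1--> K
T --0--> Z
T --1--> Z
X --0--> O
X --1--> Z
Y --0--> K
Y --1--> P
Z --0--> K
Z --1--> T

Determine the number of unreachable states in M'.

5

Starting at P and following transitions, the reachable set is {B, K, O, P, Q, S, T, X, Z}. That leaves A, J, M, R, Y unreachable — 5 in total.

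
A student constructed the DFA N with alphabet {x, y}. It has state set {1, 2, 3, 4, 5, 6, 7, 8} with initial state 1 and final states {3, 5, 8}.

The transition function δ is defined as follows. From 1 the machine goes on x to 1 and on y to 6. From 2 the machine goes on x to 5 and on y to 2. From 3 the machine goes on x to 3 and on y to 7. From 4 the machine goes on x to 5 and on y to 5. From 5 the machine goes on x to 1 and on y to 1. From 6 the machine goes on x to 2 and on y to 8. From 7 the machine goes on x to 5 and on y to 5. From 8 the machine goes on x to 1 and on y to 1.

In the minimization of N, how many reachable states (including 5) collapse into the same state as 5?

First remove the unreachable states {3,4,7}; 5 states remain.
Start with accepting vs non-accepting: {5,8} | {1,2,6}.
Refine {1,2,6} on symbol x: members go to different blocks, giving {1,6} and {2}.
On input x, block {1,6} splits into {1} and {6}.
The partition is now stable with 4 blocks: {5,8} | {1} | {2} | {6}.
State 5 belongs to the block {5,8}, which has 2 states.

2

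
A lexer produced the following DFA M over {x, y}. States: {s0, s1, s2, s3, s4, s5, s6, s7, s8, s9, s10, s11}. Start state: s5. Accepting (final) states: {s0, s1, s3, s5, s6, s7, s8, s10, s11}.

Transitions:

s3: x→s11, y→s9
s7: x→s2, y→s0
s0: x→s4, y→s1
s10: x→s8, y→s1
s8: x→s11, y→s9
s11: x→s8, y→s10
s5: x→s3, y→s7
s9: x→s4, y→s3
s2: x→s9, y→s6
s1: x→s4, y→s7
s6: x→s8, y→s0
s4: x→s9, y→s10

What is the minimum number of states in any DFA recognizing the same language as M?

6

All states are reachable from the start state.
Start with accepting vs non-accepting: {s0,s1,s3,s5,s6,s7,s8,s10,s11} | {s2,s4,s9}.
On input x, block {s0,s1,s3,s5,s6,s7,s8,s10,s11} splits into {s3,s5,s6,s8,s10,s11} and {s0,s1,s7}.
Split {s3,s5,s6,s8,s10,s11} by δ(·,y) → {s5,s6,s10} and {s3,s8} and {s11}.
Refine {s2,s4,s9} on symbol y: members go to different blocks, giving {s2,s4} and {s9}.
No further refinement is possible. Final partition (6 blocks): {s5,s6,s10} | {s2,s4} | {s0,s1,s7} | {s3,s8} | {s11} | {s9}.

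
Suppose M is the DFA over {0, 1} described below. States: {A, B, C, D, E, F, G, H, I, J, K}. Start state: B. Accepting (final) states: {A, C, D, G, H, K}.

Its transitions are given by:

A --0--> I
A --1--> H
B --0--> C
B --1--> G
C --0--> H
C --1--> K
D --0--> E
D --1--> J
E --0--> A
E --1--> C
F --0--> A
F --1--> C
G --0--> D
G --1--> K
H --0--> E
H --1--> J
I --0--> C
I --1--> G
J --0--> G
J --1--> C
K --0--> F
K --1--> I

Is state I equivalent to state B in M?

Yes

Every state is reachable, so we keep all 11.
Start with accepting vs non-accepting: {A,C,D,G,H,K} | {B,E,F,I,J}.
Refine {A,C,D,G,H,K} on symbol 0: members go to different blocks, giving {A,D,H,K} and {C,G}.
On input 1, block {A,D,H,K} splits into {D,H,K} and {A}.
On input 0, block {B,E,F,I,J} splits into {B,I,J} and {E,F}.
The partition is now stable with 5 blocks: {D,H,K} | {B,I,J} | {C,G} | {A} | {E,F}.
I and B lie in the same block of the stable partition, so they are equivalent — no string distinguishes them.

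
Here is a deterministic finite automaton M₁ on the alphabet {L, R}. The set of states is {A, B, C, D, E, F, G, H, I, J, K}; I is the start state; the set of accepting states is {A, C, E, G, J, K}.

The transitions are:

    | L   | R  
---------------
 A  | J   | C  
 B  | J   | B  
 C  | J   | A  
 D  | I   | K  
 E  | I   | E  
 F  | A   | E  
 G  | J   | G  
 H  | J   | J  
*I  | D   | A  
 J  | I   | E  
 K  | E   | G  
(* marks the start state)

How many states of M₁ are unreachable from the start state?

3

Starting at I and following transitions, the reachable set is {A, C, D, E, G, I, J, K}. That leaves B, F, H unreachable — 3 in total.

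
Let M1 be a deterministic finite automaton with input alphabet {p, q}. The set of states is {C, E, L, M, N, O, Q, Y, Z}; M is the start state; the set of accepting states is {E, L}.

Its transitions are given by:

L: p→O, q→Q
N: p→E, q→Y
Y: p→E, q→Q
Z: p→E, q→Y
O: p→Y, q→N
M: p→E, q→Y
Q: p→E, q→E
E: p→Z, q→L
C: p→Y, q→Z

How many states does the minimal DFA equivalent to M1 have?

6

Reachable states from the start: {E,L,M,N,O,Q,Y,Z}. Unreachable: {C} — drop them.
P0 = {E,L} | {M,N,O,Q,Y,Z}.
Split {E,L} by δ(·,q) → {L} and {E}.
Refine {M,N,O,Q,Y,Z} on symbol p: members go to different blocks, giving {M,N,Q,Y,Z} and {O}.
Split {M,N,Q,Y,Z} by δ(·,q) → {M,N,Y,Z} and {Q}.
On input q, block {M,N,Y,Z} splits into {M,N,Z} and {Y}.
Stable partition: {L} | {M,N,Z} | {E} | {O} | {Q} | {Y} — 6 equivalence classes.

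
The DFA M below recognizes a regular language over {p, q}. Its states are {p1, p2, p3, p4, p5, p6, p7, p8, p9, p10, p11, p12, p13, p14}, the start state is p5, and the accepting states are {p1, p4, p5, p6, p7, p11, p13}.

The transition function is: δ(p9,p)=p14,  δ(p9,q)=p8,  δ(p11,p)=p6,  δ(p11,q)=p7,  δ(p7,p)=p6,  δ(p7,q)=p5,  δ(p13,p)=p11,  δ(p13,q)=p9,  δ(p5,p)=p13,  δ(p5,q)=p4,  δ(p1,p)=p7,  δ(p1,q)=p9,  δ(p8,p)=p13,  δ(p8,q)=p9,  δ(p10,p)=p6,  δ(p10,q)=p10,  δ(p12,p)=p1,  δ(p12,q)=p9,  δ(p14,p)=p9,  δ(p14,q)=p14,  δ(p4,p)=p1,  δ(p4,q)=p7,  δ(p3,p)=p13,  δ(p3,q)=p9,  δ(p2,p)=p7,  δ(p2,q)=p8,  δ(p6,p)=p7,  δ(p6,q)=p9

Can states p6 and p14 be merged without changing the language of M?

First remove the unreachable states {p2,p3,p10,p12}; 10 states remain.
P0 = {p1,p4,p5,p6,p7,p11,p13} | {p8,p9,p14}.
Split {p1,p4,p5,p6,p7,p11,p13} by δ(·,q) → {p4,p5,p7,p11} and {p1,p6,p13}.
Split {p8,p9,p14} by δ(·,p) → {p9,p14} and {p8}.
On input q, block {p9,p14} splits into {p9} and {p14}.
The partition is now stable with 5 blocks: {p4,p5,p7,p11} | {p9} | {p1,p6,p13} | {p8} | {p14}.
p6 and p14 end up in different blocks, so they are distinguishable. For instance, the string 'ε' is accepted from only p6.

No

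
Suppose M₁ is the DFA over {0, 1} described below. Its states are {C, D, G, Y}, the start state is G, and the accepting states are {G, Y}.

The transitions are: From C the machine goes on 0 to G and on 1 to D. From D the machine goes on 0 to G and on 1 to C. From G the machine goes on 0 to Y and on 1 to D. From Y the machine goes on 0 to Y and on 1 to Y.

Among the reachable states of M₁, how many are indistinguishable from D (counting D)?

Every state is reachable, so we keep all 4.
P0 = {G,Y} | {C,D}.
Split {G,Y} by δ(·,1) → {Y} and {G}.
The partition is now stable with 3 blocks: {Y} | {C,D} | {G}.
State D belongs to the block {C,D}, which has 2 states.

2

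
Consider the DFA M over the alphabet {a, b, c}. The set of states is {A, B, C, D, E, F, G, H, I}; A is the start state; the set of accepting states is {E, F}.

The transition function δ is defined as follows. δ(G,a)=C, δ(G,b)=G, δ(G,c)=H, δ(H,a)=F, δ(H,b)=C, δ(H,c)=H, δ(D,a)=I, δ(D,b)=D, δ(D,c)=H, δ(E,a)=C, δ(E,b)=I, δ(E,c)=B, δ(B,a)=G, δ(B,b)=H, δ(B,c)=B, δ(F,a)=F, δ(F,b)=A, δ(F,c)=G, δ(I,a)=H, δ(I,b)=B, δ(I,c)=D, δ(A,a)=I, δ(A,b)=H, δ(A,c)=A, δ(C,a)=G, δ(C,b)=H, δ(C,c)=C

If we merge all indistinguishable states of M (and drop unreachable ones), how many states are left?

7

Reachable states from the start: {A,B,C,D,F,G,H,I}. Unreachable: {E} — drop them.
Initial partition by acceptance: {F} | {A,B,C,D,G,H,I}.
Refine {A,B,C,D,G,H,I} on symbol a: members go to different blocks, giving {A,B,C,D,G,I} and {H}.
Split {A,B,C,D,G,I} by δ(·,a) → {A,B,C,D,G} and {I}.
Split {A,B,C,D,G} by δ(·,a) → {B,C,G} and {A,D}.
Refine {B,C,G} on symbol b: members go to different blocks, giving {B,C} and {G}.
Refine {A,D} on symbol b: members go to different blocks, giving {A} and {D}.
The partition is now stable with 7 blocks: {F} | {B,C} | {H} | {I} | {A} | {G} | {D}.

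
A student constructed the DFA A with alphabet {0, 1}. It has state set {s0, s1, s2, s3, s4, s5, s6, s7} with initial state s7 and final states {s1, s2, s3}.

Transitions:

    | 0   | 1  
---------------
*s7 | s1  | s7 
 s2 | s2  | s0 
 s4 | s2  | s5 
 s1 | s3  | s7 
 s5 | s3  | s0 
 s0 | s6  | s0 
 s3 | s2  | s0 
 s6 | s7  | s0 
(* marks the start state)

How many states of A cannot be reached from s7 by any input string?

2

No path from s7 leads to s4, s5; the other 6 states are all reachable.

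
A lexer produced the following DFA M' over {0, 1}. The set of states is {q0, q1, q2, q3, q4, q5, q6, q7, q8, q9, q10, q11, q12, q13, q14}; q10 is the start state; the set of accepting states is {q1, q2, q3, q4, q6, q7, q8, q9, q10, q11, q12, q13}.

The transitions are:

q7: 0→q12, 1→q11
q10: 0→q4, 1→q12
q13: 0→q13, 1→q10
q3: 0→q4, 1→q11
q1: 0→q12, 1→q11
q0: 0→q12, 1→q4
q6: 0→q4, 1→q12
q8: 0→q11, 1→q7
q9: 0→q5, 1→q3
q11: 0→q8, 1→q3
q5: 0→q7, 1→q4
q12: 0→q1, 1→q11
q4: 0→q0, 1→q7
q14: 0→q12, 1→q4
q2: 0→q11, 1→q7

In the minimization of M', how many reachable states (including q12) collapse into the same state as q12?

States {q2,q5,q6,q9,q13,q14} cannot be reached from the start state, so discard them.
Start with accepting vs non-accepting: {q1,q3,q4,q7,q8,q10,q11,q12} | {q0}.
Split {q1,q3,q4,q7,q8,q10,q11,q12} by δ(·,0) → {q1,q3,q7,q8,q10,q11,q12} and {q4}.
On input 0, block {q1,q3,q7,q8,q10,q11,q12} splits into {q1,q7,q8,q11,q12} and {q3,q10}.
Refine {q1,q7,q8,q11,q12} on symbol 1: members go to different blocks, giving {q1,q7,q8,q12} and {q11}.
Refine {q1,q7,q8,q12} on symbol 0: members go to different blocks, giving {q1,q7,q12} and {q8}.
Refine {q3,q10} on symbol 1: members go to different blocks, giving {q3} and {q10}.
No further refinement is possible. Final partition (7 blocks): {q1,q7,q12} | {q0} | {q4} | {q3} | {q11} | {q8} | {q10}.
State q12 belongs to the block {q1,q7,q12}, which has 3 states.

3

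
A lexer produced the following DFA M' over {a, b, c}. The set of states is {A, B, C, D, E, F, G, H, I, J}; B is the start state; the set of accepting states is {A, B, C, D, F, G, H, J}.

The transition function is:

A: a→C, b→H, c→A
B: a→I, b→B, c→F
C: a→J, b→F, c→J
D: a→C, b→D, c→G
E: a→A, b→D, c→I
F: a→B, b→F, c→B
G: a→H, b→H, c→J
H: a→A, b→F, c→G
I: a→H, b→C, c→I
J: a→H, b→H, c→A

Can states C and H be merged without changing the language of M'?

States {D,E} cannot be reached from the start state, so discard them.
Initial partition by acceptance: {A,B,C,F,G,H,J} | {I}.
Split {A,B,C,F,G,H,J} by δ(·,a) → {A,C,F,G,H,J} and {B}.
Split {A,C,F,G,H,J} by δ(·,a) → {A,C,G,H,J} and {F}.
Split {A,C,G,H,J} by δ(·,b) → {A,G,J} and {C,H}.
The partition is now stable with 5 blocks: {A,G,J} | {I} | {B} | {F} | {C,H}.
C and H lie in the same block of the stable partition, so they are equivalent — no string distinguishes them.

Yes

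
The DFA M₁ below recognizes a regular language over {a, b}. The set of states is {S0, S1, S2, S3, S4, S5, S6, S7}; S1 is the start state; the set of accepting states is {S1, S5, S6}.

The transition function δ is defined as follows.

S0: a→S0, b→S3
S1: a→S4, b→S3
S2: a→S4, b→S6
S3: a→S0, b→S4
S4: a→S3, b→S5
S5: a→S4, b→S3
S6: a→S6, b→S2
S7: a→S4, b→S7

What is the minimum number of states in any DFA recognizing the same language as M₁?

4

States {S2,S6,S7} cannot be reached from the start state, so discard them.
Start with accepting vs non-accepting: {S1,S5} | {S0,S3,S4}.
Split {S0,S3,S4} by δ(·,b) → {S0,S3} and {S4}.
On input b, block {S0,S3} splits into {S0} and {S3}.
The partition is now stable with 4 blocks: {S1,S5} | {S0} | {S4} | {S3}.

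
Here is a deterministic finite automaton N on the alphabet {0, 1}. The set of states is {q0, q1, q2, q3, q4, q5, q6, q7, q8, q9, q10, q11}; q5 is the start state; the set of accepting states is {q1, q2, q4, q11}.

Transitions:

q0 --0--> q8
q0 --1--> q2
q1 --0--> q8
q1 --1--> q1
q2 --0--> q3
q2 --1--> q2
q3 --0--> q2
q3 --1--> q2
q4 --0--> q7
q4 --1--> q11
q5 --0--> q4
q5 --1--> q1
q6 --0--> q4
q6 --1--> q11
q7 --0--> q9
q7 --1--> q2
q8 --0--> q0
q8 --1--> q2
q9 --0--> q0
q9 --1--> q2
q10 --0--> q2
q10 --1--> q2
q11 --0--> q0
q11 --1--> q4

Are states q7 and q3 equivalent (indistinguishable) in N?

States {q6,q10} cannot be reached from the start state, so discard them.
Initial partition by acceptance: {q1,q2,q4,q11} | {q0,q3,q5,q7,q8,q9}.
Split {q0,q3,q5,q7,q8,q9} by δ(·,0) → {q0,q7,q8,q9} and {q3,q5}.
Refine {q1,q2,q4,q11} on symbol 0: members go to different blocks, giving {q1,q4,q11} and {q2}.
Refine {q3,q5} on symbol 0: members go to different blocks, giving {q3} and {q5}.
The partition is now stable with 5 blocks: {q1,q4,q11} | {q0,q7,q8,q9} | {q3} | {q2} | {q5}.
q7 and q3 end up in different blocks, so they are distinguishable. For instance, the string '0' is accepted from only q3.

No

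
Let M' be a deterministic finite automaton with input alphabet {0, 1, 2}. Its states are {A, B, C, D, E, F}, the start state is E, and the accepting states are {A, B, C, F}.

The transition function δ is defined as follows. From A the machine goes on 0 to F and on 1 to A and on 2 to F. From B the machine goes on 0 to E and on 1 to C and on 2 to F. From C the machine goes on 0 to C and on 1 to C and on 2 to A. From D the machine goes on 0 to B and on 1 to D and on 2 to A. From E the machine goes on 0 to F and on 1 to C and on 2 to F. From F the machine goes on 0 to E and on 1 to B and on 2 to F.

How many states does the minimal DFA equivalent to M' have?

First remove the unreachable states {D}; 5 states remain.
P0 = {A,B,C,F} | {E}.
On input 0, block {A,B,C,F} splits into {A,C} and {B,F}.
On input 0, block {A,C} splits into {A} and {C}.
On input 1, block {B,F} splits into {B} and {F}.
No further refinement is possible. Final partition (5 blocks): {A} | {E} | {B} | {C} | {F}.

5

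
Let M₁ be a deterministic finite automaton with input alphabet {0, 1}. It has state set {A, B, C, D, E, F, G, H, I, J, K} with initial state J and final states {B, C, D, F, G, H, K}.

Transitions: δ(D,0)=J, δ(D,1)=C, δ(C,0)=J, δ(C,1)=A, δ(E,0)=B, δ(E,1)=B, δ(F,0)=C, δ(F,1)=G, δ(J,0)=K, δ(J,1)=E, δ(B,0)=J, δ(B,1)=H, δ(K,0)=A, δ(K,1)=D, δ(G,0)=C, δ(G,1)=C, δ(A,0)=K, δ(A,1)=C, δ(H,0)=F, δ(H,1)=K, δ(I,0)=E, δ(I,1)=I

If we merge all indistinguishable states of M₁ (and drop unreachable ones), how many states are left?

10

Reachable states from the start: {A,B,C,D,E,F,G,H,J,K}. Unreachable: {I} — drop them.
Start with accepting vs non-accepting: {B,C,D,F,G,H,K} | {A,E,J}.
On input 0, block {B,C,D,F,G,H,K} splits into {B,C,D,K} and {F,G,H}.
On input 1, block {B,C,D,K} splits into {D,K} and {B} and {C}.
On input 1, block {D,K} splits into {D} and {K}.
On input 0, block {A,E,J} splits into {A,J} and {E}.
On input 1, block {A,J} splits into {A} and {J}.
On input 0, block {F,G,H} splits into {F,G} and {H}.
Refine {F,G} on symbol 1: members go to different blocks, giving {F} and {G}.
The partition is now stable with 10 blocks: {D} | {A} | {F} | {B} | {C} | {K} | {E} | {J} | {H} | {G}.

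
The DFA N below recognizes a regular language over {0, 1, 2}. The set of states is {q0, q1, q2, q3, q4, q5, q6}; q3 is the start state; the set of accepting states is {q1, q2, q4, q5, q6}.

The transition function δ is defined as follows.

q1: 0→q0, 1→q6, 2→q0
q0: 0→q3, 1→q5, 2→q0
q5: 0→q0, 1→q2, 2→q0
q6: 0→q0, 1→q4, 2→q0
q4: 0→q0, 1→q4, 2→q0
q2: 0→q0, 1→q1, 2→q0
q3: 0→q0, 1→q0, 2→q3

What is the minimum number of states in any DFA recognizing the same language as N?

Every state is reachable, so we keep all 7.
P0 = {q1,q2,q4,q5,q6} | {q0,q3}.
On input 1, block {q0,q3} splits into {q0} and {q3}.
No further refinement is possible. Final partition (3 blocks): {q1,q2,q4,q5,q6} | {q0} | {q3}.

3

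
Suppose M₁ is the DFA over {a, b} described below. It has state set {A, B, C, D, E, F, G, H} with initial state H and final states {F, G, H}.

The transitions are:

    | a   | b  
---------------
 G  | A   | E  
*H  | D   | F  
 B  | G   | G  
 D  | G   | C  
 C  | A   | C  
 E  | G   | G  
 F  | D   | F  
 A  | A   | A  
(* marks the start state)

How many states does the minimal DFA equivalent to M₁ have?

States {B} cannot be reached from the start state, so discard them.
Initial partition by acceptance: {F,G,H} | {A,C,D,E}.
Split {F,G,H} by δ(·,b) → {F,H} and {G}.
On input a, block {A,C,D,E} splits into {A,C} and {D,E}.
On input b, block {D,E} splits into {D} and {E}.
Stable partition: {F,H} | {A,C} | {G} | {D} | {E} — 5 equivalence classes.

5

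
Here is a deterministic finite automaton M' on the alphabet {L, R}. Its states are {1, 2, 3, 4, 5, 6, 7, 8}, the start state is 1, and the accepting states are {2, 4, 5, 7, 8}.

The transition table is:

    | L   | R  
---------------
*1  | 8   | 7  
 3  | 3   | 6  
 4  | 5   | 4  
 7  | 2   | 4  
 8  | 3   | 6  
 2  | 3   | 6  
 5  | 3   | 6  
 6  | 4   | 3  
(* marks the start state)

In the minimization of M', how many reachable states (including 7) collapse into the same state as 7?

Every state is reachable, so we keep all 8.
Start with accepting vs non-accepting: {2,4,5,7,8} | {1,3,6}.
Refine {2,4,5,7,8} on symbol L: members go to different blocks, giving {2,5,8} and {4,7}.
Refine {1,3,6} on symbol L: members go to different blocks, giving {1} and {3} and {6}.
Stable partition: {2,5,8} | {1} | {4,7} | {3} | {6} — 5 equivalence classes.
The equivalence class containing 7 is {4,7}, of size 2.

2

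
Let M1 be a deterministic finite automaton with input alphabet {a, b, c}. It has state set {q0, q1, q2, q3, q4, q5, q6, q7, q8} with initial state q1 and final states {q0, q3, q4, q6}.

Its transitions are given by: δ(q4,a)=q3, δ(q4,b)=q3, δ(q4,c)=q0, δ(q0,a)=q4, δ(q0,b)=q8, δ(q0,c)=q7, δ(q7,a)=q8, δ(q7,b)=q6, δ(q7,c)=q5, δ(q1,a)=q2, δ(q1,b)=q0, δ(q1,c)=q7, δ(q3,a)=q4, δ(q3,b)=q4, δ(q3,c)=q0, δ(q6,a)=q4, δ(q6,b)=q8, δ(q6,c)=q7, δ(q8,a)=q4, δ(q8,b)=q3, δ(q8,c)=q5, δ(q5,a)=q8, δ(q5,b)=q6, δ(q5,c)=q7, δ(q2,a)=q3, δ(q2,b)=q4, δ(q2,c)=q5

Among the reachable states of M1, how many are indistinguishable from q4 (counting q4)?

Every state is reachable, so we keep all 9.
P0 = {q0,q3,q4,q6} | {q1,q2,q5,q7,q8}.
On input b, block {q0,q3,q4,q6} splits into {q0,q6} and {q3,q4}.
Refine {q1,q2,q5,q7,q8} on symbol a: members go to different blocks, giving {q1,q5,q7} and {q2,q8}.
No further refinement is possible. Final partition (4 blocks): {q0,q6} | {q1,q5,q7} | {q3,q4} | {q2,q8}.
State q4 belongs to the block {q3,q4}, which has 2 states.

2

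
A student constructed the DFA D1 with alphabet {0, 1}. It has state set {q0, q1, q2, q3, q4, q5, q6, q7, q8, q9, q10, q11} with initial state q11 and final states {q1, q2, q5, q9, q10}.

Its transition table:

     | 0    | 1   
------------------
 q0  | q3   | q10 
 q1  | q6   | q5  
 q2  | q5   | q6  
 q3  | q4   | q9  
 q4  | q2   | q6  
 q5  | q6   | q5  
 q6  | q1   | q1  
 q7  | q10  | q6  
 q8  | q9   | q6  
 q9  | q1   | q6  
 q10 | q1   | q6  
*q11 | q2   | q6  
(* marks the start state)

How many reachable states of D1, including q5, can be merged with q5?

States {q0,q3,q4,q7,q8,q9,q10} cannot be reached from the start state, so discard them.
P0 = {q1,q2,q5} | {q6,q11}.
Refine {q1,q2,q5} on symbol 0: members go to different blocks, giving {q1,q5} and {q2}.
Split {q6,q11} by δ(·,0) → {q6} and {q11}.
The partition is now stable with 4 blocks: {q1,q5} | {q6} | {q2} | {q11}.
The equivalence class containing q5 is {q1,q5}, of size 2.

2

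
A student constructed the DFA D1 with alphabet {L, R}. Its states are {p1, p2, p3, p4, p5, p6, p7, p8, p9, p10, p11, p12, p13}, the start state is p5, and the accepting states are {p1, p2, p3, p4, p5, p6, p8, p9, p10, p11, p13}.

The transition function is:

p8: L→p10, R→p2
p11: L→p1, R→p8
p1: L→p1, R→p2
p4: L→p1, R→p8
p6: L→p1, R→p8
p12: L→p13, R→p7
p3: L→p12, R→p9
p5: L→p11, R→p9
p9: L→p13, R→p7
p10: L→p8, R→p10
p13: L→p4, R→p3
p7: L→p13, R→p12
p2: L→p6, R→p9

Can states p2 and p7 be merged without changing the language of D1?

P0 = {p1,p2,p3,p4,p5,p6,p8,p9,p10,p11,p13} | {p7,p12}.
On input L, block {p1,p2,p3,p4,p5,p6,p8,p9,p10,p11,p13} splits into {p1,p2,p4,p5,p6,p8,p9,p10,p11,p13} and {p3}.
Refine {p1,p2,p4,p5,p6,p8,p9,p10,p11,p13} on symbol R: members go to different blocks, giving {p1,p2,p4,p5,p6,p8,p10,p11} and {p9} and {p13}.
Refine {p1,p2,p4,p5,p6,p8,p10,p11} on symbol R: members go to different blocks, giving {p1,p4,p6,p8,p10,p11} and {p2,p5}.
Refine {p1,p4,p6,p8,p10,p11} on symbol R: members go to different blocks, giving {p4,p6,p10,p11} and {p1,p8}.
Refine {p4,p6,p10,p11} on symbol R: members go to different blocks, giving {p4,p6,p11} and {p10}.
Split {p1,p8} by δ(·,L) → {p1} and {p8}.
The partition is now stable with 9 blocks: {p4,p6,p11} | {p7,p12} | {p3} | {p9} | {p13} | {p2,p5} | {p1} | {p10} | {p8}.
p2 and p7 end up in different blocks, so they are distinguishable. For instance, the string 'ε' is accepted from only p2.

No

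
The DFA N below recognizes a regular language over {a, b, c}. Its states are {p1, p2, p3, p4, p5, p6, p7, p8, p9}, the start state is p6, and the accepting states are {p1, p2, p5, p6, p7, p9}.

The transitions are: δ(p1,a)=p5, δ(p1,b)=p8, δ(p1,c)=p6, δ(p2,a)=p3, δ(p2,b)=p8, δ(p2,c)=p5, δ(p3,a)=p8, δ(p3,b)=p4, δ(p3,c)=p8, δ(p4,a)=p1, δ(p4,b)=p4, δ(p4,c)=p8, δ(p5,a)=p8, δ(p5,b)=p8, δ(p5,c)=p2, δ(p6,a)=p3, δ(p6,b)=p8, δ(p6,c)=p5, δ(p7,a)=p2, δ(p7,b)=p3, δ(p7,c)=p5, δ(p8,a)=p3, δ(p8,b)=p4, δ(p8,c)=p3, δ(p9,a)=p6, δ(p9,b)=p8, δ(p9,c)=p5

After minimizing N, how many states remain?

Reachable states from the start: {p1,p2,p3,p4,p5,p6,p8}. Unreachable: {p7,p9} — drop them.
Start with accepting vs non-accepting: {p1,p2,p5,p6} | {p3,p4,p8}.
Split {p1,p2,p5,p6} by δ(·,a) → {p2,p5,p6} and {p1}.
Split {p3,p4,p8} by δ(·,a) → {p3,p8} and {p4}.
The partition is now stable with 4 blocks: {p2,p5,p6} | {p3,p8} | {p1} | {p4}.

4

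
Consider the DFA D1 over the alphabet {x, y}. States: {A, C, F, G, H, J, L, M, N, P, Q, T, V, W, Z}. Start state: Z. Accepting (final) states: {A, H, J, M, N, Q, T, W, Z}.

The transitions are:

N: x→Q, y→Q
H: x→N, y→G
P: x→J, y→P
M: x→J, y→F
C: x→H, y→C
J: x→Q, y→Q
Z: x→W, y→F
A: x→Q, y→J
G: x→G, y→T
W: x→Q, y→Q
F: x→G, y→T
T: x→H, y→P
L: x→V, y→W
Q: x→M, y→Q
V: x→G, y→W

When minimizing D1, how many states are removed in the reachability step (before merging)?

4

Starting at Z and following transitions, the reachable set is {F, G, H, J, M, N, P, Q, T, W, Z}. That leaves A, C, L, V unreachable — 4 in total.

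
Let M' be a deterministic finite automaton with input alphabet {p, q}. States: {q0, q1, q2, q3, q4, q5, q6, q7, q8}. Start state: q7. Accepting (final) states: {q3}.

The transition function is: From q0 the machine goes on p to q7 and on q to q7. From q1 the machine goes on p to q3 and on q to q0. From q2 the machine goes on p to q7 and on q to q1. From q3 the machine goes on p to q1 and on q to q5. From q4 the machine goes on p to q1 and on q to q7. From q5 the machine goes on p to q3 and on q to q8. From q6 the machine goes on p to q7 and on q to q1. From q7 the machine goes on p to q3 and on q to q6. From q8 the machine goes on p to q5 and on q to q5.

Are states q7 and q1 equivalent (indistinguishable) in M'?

States {q2,q4} cannot be reached from the start state, so discard them.
Initial partition by acceptance: {q3} | {q0,q1,q5,q6,q7,q8}.
On input p, block {q0,q1,q5,q6,q7,q8} splits into {q0,q6,q8} and {q1,q5,q7}.
Stable partition: {q3} | {q0,q6,q8} | {q1,q5,q7} — 3 equivalence classes.
q7 and q1 lie in the same block of the stable partition, so they are equivalent — no string distinguishes them.

Yes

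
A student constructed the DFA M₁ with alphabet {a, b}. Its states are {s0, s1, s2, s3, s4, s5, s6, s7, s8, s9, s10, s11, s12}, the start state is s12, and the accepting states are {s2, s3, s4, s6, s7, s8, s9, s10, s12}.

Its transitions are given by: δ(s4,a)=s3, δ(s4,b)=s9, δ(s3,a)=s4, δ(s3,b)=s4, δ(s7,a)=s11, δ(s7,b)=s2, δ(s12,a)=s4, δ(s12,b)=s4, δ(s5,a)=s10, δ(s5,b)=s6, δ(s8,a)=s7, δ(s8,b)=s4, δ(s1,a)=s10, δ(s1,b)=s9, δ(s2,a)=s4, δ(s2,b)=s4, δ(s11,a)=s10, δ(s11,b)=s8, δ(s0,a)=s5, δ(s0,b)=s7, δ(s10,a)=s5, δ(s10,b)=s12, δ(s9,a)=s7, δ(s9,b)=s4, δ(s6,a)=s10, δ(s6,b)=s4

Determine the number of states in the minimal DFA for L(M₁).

Reachable states from the start: {s2,s3,s4,s5,s6,s7,s8,s9,s10,s11,s12}. Unreachable: {s0,s1} — drop them.
P0 = {s2,s3,s4,s6,s7,s8,s9,s10,s12} | {s5,s11}.
Refine {s2,s3,s4,s6,s7,s8,s9,s10,s12} on symbol a: members go to different blocks, giving {s2,s3,s4,s6,s8,s9,s12} and {s7,s10}.
Refine {s2,s3,s4,s6,s8,s9,s12} on symbol a: members go to different blocks, giving {s2,s3,s4,s12} and {s6,s8,s9}.
On input b, block {s2,s3,s4,s12} splits into {s2,s3,s12} and {s4}.
No further refinement is possible. Final partition (5 blocks): {s2,s3,s12} | {s5,s11} | {s7,s10} | {s6,s8,s9} | {s4}.

5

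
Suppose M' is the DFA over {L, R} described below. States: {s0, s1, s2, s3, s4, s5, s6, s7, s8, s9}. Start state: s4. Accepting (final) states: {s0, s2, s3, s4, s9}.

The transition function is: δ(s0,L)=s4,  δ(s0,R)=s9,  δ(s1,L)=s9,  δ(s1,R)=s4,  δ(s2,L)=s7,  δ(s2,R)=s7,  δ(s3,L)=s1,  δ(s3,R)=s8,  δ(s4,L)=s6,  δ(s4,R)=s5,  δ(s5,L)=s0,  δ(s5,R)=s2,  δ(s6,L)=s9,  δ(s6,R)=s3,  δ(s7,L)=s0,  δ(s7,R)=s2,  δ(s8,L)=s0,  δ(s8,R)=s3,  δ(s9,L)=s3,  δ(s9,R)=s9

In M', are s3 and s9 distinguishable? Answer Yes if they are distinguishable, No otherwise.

Yes

P0 = {s0,s2,s3,s4,s9} | {s1,s5,s6,s7,s8}.
Refine {s0,s2,s3,s4,s9} on symbol L: members go to different blocks, giving {s2,s3,s4} and {s0,s9}.
Stable partition: {s2,s3,s4} | {s1,s5,s6,s7,s8} | {s0,s9} — 3 equivalence classes.
s3 and s9 end up in different blocks, so they are distinguishable. For instance, the string 'L' is accepted from only s9.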